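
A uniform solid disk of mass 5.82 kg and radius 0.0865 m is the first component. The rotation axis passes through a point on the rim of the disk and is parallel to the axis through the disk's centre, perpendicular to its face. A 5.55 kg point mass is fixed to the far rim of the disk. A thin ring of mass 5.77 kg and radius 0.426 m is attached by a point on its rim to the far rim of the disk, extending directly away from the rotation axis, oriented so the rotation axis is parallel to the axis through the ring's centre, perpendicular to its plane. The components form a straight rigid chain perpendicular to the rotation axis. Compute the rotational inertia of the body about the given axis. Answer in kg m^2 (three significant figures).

3.35

Solid disk: I_cm = (1/2)MR² = (1/2)(5.82)(0.0865)² = 0.021773 kg m^2; centre at d = 0.0865 m, so the parallel axis theorem gives I = 0.021773 + (5.82)(0.0865)² = 0.06532 kg m^2.
Point mass: I_cm = 0; centre at d = 0.0865 + 0.0865 = 0.173 m, so the parallel axis theorem gives I = 0 + (5.55)(0.173)² = 0.16611 kg m^2.
Thin ring: I_cm = MR² = (5.77)(0.426)² = 1.0471 kg m^2; centre at d = 0.0865 + 0.0865 + 0.426 = 0.599 m, so the parallel axis theorem gives I = 1.0471 + (5.77)(0.599)² = 3.1174 kg m^2.
Total I = 0.06532 + 0.16611 + 3.1174 = 3.3488 kg m^2.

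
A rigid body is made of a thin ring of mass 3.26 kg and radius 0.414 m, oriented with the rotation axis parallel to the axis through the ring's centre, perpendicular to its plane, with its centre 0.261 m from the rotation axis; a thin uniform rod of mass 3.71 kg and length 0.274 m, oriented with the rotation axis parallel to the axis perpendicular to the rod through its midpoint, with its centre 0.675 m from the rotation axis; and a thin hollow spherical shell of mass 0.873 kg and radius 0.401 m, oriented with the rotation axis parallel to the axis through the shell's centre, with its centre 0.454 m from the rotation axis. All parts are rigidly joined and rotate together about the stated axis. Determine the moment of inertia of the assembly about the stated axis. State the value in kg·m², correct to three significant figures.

2.77

Thin ring: I_cm = MR² = (3.26)(0.414)² = 0.55875 kg·m²; centre at d = 0.261 m, so I = I_cm + Md² gives I = 0.55875 + (3.26)(0.261)² = 0.78083 kg·m².
Thin rod: I_cm = (1/12)ML² = (1/12)(3.71)(0.274)² = 0.023211 kg·m²; centre at d = 0.675 m, so I = I_cm + Md² gives I = 0.023211 + (3.71)(0.675)² = 1.7136 kg·m².
Spherical shell: I_cm = (2/3)MR² = (2/3)(0.873)(0.401)² = 0.093586 kg·m²; centre at d = 0.454 m, so I = I_cm + Md² gives I = 0.093586 + (0.873)(0.454)² = 0.27353 kg·m².
Total I = 0.78083 + 1.7136 + 0.27353 = 2.7679 kg·m².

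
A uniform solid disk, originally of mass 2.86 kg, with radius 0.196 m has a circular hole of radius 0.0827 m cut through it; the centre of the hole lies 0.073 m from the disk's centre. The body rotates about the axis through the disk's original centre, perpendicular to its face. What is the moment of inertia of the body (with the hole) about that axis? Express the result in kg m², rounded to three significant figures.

0.0505

Unpierced body about its centre: I₀ = (1/2)MR² = (1/2)(2.86)(0.196)² = 0.054935 kg m².
The removed disk has mass m = M·(r/R)² = (2.86)(0.0827/0.196)² = 0.50917 kg (same uniform areal density).
Its moment of inertia about the rotation axis (parallel-axis theorem): I_hole = (1/2)mr² + md² = (1/2)(0.50917)(0.0827)² + (0.50917)(0.073)² = 0.0044546 kg m².
Treating the hole as negative mass, I = I₀ − I_hole = 0.054935 − 0.0044546 = 0.05048 kg m².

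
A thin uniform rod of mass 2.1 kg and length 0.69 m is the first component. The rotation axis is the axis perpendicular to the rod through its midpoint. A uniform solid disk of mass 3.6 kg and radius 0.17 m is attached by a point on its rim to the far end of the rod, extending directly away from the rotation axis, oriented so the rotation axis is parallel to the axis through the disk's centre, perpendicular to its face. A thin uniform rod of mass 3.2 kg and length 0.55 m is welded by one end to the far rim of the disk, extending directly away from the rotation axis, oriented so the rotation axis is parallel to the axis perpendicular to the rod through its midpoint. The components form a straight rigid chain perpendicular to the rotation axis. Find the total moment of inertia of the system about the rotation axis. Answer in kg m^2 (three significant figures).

4.12

Thin rod: I_cm = (1/12)ML² = (1/12)(2.1)(0.69)² = 0.083317 kg m^2; axis through the centre, so I = 0.083317 kg m^2.
Solid disk: I_cm = (1/2)MR² = (1/2)(3.6)(0.17)² = 0.05202 kg m^2; centre at d = 0.345 + 0.17 = 0.515 m, so I = I_cm + Md² gives I = 0.05202 + (3.6)(0.515)² = 1.0068 kg m^2.
Thin rod: I_cm = (1/12)ML² = (1/12)(3.2)(0.55)² = 0.080667 kg m^2; centre at d = 0.345 + 0.17 + 0.17 + 0.275 = 0.96 m, so I = I_cm + Md² gives I = 0.080667 + (3.2)(0.96)² = 3.0298 kg m^2.
Total I = 0.083317 + 1.0068 + 3.0298 = 4.1199 kg m^2.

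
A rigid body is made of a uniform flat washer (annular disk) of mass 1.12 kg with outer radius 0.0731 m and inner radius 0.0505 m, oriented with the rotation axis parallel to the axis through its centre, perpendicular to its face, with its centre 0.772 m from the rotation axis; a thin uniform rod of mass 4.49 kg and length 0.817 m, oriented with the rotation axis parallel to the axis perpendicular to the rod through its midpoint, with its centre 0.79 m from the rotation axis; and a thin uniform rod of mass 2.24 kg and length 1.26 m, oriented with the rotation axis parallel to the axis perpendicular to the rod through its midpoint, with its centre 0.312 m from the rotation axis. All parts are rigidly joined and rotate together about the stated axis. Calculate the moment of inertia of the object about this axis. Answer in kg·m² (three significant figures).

4.24

Annular disk: I_cm = (1/2)M(R²+r²) = (1/2)(1.12)[(0.0731)² + (0.0505)²] = 0.0044206 kg·m²; centre at d = 0.772 m, so the parallel axis theorem gives I = 0.0044206 + (1.12)(0.772)² = 0.67192 kg·m².
Thin rod: I_cm = (1/12)ML² = (1/12)(4.49)(0.817)² = 0.24975 kg·m²; centre at d = 0.79 m, so the parallel axis theorem gives I = 0.24975 + (4.49)(0.79)² = 3.052 kg·m².
Thin rod: I_cm = (1/12)ML² = (1/12)(2.24)(1.26)² = 0.29635 kg·m²; centre at d = 0.312 m, so the parallel axis theorem gives I = 0.29635 + (2.24)(0.312)² = 0.5144 kg·m².
Total I = 0.67192 + 3.052 + 0.5144 = 4.2383 kg·m².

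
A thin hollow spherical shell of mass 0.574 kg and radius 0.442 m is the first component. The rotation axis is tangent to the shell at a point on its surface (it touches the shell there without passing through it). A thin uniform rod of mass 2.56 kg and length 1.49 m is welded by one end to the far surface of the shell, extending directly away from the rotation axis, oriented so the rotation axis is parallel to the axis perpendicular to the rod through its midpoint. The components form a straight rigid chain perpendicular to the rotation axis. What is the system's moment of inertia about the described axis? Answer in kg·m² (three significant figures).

Spherical shell: I_cm = (2/3)MR² = (2/3)(0.574)(0.442)² = 0.074759 kg·m²; centre at d = 0.442 m, so I = I_cm + Md² gives I = 0.074759 + (0.574)(0.442)² = 0.1869 kg·m².
Thin rod: I_cm = (1/12)ML² = (1/12)(2.56)(1.49)² = 0.47362 kg·m²; centre at d = 0.442 + 0.442 + 0.745 = 1.629 m, so I = I_cm + Md² gives I = 0.47362 + (2.56)(1.629)² = 7.2669 kg·m².
Total I = 0.1869 + 7.2669 = 7.4538 kg·m².

7.45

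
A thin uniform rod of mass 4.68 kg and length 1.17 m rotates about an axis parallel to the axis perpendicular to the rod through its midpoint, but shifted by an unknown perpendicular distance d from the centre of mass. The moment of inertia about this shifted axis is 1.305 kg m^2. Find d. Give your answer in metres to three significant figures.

About the centre-of-mass axis, I_cm = (1/12)ML² = (1/12)(4.68)(1.17)² = 0.53387 kg m^2.
Parallel axis theorem: I = I_cm + Md², so Md² = 1.305 − 0.53387 = 0.77113 kg m^2.
d = √(0.77113 / 4.68) = 0.40592 m.

0.406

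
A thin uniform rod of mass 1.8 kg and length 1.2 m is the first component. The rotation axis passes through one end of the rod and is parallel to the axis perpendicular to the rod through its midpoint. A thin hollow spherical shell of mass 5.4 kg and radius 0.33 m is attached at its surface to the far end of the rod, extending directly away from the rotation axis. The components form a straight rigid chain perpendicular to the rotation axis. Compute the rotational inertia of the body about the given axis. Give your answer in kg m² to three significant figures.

Thin rod: I_cm = (1/12)ML² = (1/12)(1.8)(1.2)² = 0.216 kg m²; centre at d = 0.6 m, so I = I_cm + Md² gives I = 0.216 + (1.8)(0.6)² = 0.864 kg m².
Spherical shell: I_cm = (2/3)MR² = (2/3)(5.4)(0.33)² = 0.39204 kg m²; centre at d = 0.6 + 0.6 + 0.33 = 1.53 m, so I = I_cm + Md² gives I = 0.39204 + (5.4)(1.53)² = 13.033 kg m².
Total I = 0.864 + 13.033 = 13.897 kg m².

13.9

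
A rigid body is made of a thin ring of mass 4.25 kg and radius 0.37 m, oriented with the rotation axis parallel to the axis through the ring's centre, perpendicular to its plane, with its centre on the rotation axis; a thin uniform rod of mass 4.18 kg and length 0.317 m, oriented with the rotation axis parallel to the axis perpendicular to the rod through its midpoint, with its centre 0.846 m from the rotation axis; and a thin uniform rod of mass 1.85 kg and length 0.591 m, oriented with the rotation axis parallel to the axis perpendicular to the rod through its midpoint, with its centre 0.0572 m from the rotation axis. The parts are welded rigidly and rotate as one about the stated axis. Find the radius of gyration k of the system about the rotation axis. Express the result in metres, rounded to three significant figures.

Thin ring: I_cm = MR² = (4.25)(0.37)² = 0.58182 kg·m²; axis through the centre, so I = 0.58182 kg·m².
Thin rod: I_cm = (1/12)ML² = (1/12)(4.18)(0.317)² = 0.035004 kg·m²; centre at d = 0.846 m, so the parallel axis theorem gives I = 0.035004 + (4.18)(0.846)² = 3.0267 kg·m².
Thin rod: I_cm = (1/12)ML² = (1/12)(1.85)(0.591)² = 0.053847 kg·m²; centre at d = 0.0572 m, so the parallel axis theorem gives I = 0.053847 + (1.85)(0.0572)² = 0.0599 kg·m².
Total I = 3.6684 kg·m²; total mass M = 10.28 kg.
k = √(I/M) = √(3.6684/10.28) = 0.59737 m.

0.597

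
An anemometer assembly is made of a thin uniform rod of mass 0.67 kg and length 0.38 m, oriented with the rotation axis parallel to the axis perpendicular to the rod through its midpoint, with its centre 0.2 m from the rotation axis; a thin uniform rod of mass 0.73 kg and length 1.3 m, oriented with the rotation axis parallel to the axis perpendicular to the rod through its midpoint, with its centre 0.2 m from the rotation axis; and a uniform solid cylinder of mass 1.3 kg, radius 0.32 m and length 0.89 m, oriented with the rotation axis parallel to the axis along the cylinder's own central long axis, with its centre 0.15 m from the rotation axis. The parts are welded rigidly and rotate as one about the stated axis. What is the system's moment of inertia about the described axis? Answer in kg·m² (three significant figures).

0.263

Thin rod: I_cm = (1/12)ML² = (1/12)(0.67)(0.38)² = 0.0080623 kg·m²; centre at d = 0.2 m, so I = I_cm + Md² gives I = 0.0080623 + (0.67)(0.2)² = 0.034862 kg·m².
Thin rod: I_cm = (1/12)ML² = (1/12)(0.73)(1.3)² = 0.10281 kg·m²; centre at d = 0.2 m, so I = I_cm + Md² gives I = 0.10281 + (0.73)(0.2)² = 0.13201 kg·m².
Solid cylinder: I_cm = (1/2)MR² = (1/2)(1.3)(0.32)² = 0.06656 kg·m²; centre at d = 0.15 m, so I = I_cm + Md² gives I = 0.06656 + (1.3)(0.15)² = 0.09581 kg·m².
Total I = 0.034862 + 0.13201 + 0.09581 = 0.26268 kg·m².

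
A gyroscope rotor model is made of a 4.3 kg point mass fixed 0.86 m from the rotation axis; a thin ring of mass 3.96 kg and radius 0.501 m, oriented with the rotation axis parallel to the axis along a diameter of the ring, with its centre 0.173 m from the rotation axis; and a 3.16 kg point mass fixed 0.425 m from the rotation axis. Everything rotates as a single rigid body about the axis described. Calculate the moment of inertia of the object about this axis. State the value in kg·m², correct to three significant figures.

Point mass: I_cm = 0; centre at d = 0.86 m, so I = I_cm + Md² gives I = 0 + (4.3)(0.86)² = 3.1803 kg·m².
Thin ring: I_cm = (1/2)MR² = (1/2)(3.96)(0.501)² = 0.49698 kg·m²; centre at d = 0.173 m, so I = I_cm + Md² gives I = 0.49698 + (3.96)(0.173)² = 0.6155 kg·m².
Point mass: I_cm = 0; centre at d = 0.425 m, so I = I_cm + Md² gives I = 0 + (3.16)(0.425)² = 0.57077 kg·m².
Total I = 3.1803 + 0.6155 + 0.57077 = 4.3666 kg·m².

4.37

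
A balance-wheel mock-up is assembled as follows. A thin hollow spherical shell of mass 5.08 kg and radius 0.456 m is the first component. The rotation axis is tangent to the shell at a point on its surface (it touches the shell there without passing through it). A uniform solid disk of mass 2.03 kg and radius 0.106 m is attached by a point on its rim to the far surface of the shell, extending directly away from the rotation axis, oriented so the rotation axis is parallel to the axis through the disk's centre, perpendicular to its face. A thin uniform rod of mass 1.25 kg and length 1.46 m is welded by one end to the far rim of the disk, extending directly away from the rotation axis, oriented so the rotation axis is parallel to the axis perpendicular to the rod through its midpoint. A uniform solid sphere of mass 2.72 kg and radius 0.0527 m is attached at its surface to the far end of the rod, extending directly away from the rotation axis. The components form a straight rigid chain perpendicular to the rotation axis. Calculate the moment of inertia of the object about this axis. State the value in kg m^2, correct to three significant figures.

27.3

Spherical shell: I_cm = (2/3)MR² = (2/3)(5.08)(0.456)² = 0.70421 kg m^2; centre at d = 0.456 m, so I = I_cm + Md² gives I = 0.70421 + (5.08)(0.456)² = 1.7605 kg m^2.
Solid disk: I_cm = (1/2)MR² = (1/2)(2.03)(0.106)² = 0.011405 kg m^2; centre at d = 0.456 + 0.456 + 0.106 = 1.018 m, so I = I_cm + Md² gives I = 0.011405 + (2.03)(1.018)² = 2.1151 kg m^2.
Thin rod: I_cm = (1/12)ML² = (1/12)(1.25)(1.46)² = 0.22204 kg m^2; centre at d = 0.456 + 0.456 + 0.106 + 0.106 + 0.73 = 1.854 m, so I = I_cm + Md² gives I = 0.22204 + (1.25)(1.854)² = 4.5187 kg m^2.
Solid sphere: I_cm = (2/5)MR² = (2/5)(2.72)(0.0527)² = 0.0030217 kg m^2; centre at d = 0.456 + 0.456 + 0.106 + 0.106 + 0.73 + 0.73 + 0.0527 = 2.6367 m, so I = I_cm + Md² gives I = 0.0030217 + (2.72)(2.6367)² = 18.913 kg m^2.
Total I = 1.7605 + 2.1151 + 4.5187 + 18.913 = 27.307 kg m^2.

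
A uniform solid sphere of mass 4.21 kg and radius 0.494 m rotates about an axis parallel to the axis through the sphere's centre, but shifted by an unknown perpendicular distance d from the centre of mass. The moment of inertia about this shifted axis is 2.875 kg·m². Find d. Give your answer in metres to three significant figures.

About the centre-of-mass axis, I_cm = (2/5)MR² = (2/5)(4.21)(0.494)² = 0.41096 kg·m².
Parallel axis theorem: I = I_cm + Md², so Md² = 2.875 − 0.41096 = 2.464 kg·m².
d = √(2.464 / 4.21) = 0.76504 m.

0.765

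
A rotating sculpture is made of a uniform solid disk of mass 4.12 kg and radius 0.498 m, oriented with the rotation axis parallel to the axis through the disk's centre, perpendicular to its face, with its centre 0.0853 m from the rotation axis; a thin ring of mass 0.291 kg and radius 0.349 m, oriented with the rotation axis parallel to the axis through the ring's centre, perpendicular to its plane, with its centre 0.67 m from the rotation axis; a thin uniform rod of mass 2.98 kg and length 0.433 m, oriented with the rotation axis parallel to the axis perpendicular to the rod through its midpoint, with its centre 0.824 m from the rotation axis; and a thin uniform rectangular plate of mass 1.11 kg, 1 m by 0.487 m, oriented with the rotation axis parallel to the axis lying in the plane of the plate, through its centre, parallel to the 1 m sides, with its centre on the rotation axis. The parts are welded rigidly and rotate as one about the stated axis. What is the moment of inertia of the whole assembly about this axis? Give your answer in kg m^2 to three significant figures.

2.80

Solid disk: I_cm = (1/2)MR² = (1/2)(4.12)(0.498)² = 0.51089 kg m^2; centre at d = 0.0853 m, so the parallel axis theorem gives I = 0.51089 + (4.12)(0.0853)² = 0.54087 kg m^2.
Thin ring: I_cm = MR² = (0.291)(0.349)² = 0.035444 kg m^2; centre at d = 0.67 m, so the parallel axis theorem gives I = 0.035444 + (0.291)(0.67)² = 0.16607 kg m^2.
Thin rod: I_cm = (1/12)ML² = (1/12)(2.98)(0.433)² = 0.04656 kg m^2; centre at d = 0.824 m, so the parallel axis theorem gives I = 0.04656 + (2.98)(0.824)² = 2.0699 kg m^2.
Rectangular plate: I_cm = (1/12)Mb² = (1/12)(1.11)(0.487)² = 0.021938 kg m^2; axis through the centre, so I = 0.021938 kg m^2.
Total I = 0.54087 + 0.16607 + 2.0699 + 0.021938 = 2.7988 kg m^2.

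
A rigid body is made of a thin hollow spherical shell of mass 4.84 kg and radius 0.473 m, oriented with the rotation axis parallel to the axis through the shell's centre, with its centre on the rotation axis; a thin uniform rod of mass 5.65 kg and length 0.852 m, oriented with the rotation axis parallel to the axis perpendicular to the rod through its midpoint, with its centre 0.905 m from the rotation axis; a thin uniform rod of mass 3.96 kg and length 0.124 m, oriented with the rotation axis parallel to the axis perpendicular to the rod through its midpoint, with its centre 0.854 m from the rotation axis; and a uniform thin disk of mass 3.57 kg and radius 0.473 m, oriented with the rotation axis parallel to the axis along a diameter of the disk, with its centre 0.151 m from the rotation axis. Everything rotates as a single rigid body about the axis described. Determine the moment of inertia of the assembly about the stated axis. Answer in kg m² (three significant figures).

Spherical shell: I_cm = (2/3)MR² = (2/3)(4.84)(0.473)² = 0.7219 kg m²; axis through the centre, so I = 0.7219 kg m².
Thin rod: I_cm = (1/12)ML² = (1/12)(5.65)(0.852)² = 0.34178 kg m²; centre at d = 0.905 m, so the parallel axis theorem gives I = 0.34178 + (5.65)(0.905)² = 4.9693 kg m².
Thin rod: I_cm = (1/12)ML² = (1/12)(3.96)(0.124)² = 0.0050741 kg m²; centre at d = 0.854 m, so the parallel axis theorem gives I = 0.0050741 + (3.96)(0.854)² = 2.8932 kg m².
Thin disk: I_cm = (1/4)MR² = (1/4)(3.57)(0.473)² = 0.19968 kg m²; centre at d = 0.151 m, so the parallel axis theorem gives I = 0.19968 + (3.57)(0.151)² = 0.28108 kg m².
Total I = 0.7219 + 4.9693 + 2.8932 + 0.28108 = 8.8654 kg m².

8.87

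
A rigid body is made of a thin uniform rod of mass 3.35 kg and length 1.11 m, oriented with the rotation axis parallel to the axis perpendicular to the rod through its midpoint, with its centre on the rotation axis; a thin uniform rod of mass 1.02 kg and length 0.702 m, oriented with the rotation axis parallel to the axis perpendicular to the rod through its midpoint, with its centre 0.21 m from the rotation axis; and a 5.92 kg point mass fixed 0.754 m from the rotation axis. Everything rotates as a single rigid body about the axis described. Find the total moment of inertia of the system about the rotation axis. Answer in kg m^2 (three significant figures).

Thin rod: I_cm = (1/12)ML² = (1/12)(3.35)(1.11)² = 0.34396 kg m^2; axis through the centre, so I = 0.34396 kg m^2.
Thin rod: I_cm = (1/12)ML² = (1/12)(1.02)(0.702)² = 0.041888 kg m^2; centre at d = 0.21 m, so the parallel axis theorem gives I = 0.041888 + (1.02)(0.21)² = 0.08687 kg m^2.
Point mass: I_cm = 0; centre at d = 0.754 m, so the parallel axis theorem gives I = 0 + (5.92)(0.754)² = 3.3656 kg m^2.
Total I = 0.34396 + 0.08687 + 3.3656 = 3.7964 kg m^2.

3.80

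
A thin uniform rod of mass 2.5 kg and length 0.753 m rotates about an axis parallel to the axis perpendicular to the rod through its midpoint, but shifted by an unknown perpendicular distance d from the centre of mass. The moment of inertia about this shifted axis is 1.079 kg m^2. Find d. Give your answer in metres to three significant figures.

About the centre-of-mass axis, I_cm = (1/12)ML² = (1/12)(2.5)(0.753)² = 0.11813 kg m^2.
Parallel axis theorem: I = I_cm + Md², so Md² = 1.079 − 0.11813 = 0.96087 kg m^2.
d = √(0.96087 / 2.5) = 0.61996 m.

0.620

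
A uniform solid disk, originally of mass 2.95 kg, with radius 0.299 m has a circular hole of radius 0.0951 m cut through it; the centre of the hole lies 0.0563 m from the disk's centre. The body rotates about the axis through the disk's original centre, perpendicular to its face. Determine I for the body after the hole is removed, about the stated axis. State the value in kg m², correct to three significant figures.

0.130

Unpierced body about its centre: I₀ = (1/2)MR² = (1/2)(2.95)(0.299)² = 0.13187 kg m².
The removed disk has mass m = M·(r/R)² = (2.95)(0.0951/0.299)² = 0.29843 kg (same uniform areal density).
Its moment of inertia about the rotation axis (parallel-axis theorem): I_hole = (1/2)mr² + md² = (1/2)(0.29843)(0.0951)² + (0.29843)(0.0563)² = 0.0022954 kg m².
Treating the hole as negative mass, I = I₀ − I_hole = 0.13187 − 0.0022954 = 0.12957 kg m².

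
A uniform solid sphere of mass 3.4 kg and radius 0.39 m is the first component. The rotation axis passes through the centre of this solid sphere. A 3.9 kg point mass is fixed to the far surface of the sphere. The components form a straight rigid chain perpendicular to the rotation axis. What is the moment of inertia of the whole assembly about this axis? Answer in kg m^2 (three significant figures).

Solid sphere: I_cm = (2/5)MR² = (2/5)(3.4)(0.39)² = 0.20686 kg m^2; axis through the centre, so I = 0.20686 kg m^2.
Point mass: I_cm = 0; centre at d = 0.39 m, so I = I_cm + Md² gives I = 0 + (3.9)(0.39)² = 0.59319 kg m^2.
Total I = 0.20686 + 0.59319 = 0.80005 kg m^2.

0.800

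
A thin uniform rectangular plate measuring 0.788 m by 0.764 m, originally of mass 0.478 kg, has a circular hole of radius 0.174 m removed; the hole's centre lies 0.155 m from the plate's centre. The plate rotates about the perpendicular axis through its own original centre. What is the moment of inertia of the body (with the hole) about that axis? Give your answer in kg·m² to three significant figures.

0.0450

Unpierced body about its centre: I₀ = (1/12)M(a²+b²) = (1/12)(0.478)[(0.788)² + (0.764)²] = 0.047985 kg·m².
The removed disk has mass m = M·πr²/(ab) = (0.478)·π(0.174)²/(0.788·0.764) = 0.075519 kg (same uniform areal density).
Its moment of inertia about the rotation axis (parallel-axis theorem): I_hole = (1/2)mr² + md² = (1/2)(0.075519)(0.174)² + (0.075519)(0.155)² = 0.0029576 kg·m².
Treating the hole as negative mass, I = I₀ − I_hole = 0.047985 − 0.0029576 = 0.045027 kg·m².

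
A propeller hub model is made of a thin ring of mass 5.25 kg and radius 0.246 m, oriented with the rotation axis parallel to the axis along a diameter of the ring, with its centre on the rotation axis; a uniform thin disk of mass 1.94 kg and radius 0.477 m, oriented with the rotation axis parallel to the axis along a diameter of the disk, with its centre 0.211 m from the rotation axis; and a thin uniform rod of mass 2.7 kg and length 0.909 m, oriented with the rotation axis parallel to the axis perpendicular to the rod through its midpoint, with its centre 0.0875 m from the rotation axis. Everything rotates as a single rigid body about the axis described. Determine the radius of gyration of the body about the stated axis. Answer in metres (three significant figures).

0.238

Thin ring: I_cm = (1/2)MR² = (1/2)(5.25)(0.246)² = 0.15885 kg·m²; axis through the centre, so I = 0.15885 kg·m².
Thin disk: I_cm = (1/4)MR² = (1/4)(1.94)(0.477)² = 0.11035 kg·m²; centre at d = 0.211 m, so I = I_cm + Md² gives I = 0.11035 + (1.94)(0.211)² = 0.19672 kg·m².
Thin rod: I_cm = (1/12)ML² = (1/12)(2.7)(0.909)² = 0.18591 kg·m²; centre at d = 0.0875 m, so I = I_cm + Md² gives I = 0.18591 + (2.7)(0.0875)² = 0.20659 kg·m².
Total I = 0.56216 kg·m²; total mass M = 9.89 kg.
k = √(I/M) = √(0.56216/9.89) = 0.23841 m.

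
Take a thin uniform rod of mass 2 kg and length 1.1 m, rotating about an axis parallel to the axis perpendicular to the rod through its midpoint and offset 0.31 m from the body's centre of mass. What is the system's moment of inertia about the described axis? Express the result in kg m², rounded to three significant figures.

I_cm = (1/12)ML² = (1/12)(2)(1.1)² = 0.20167 kg m²; centre at d = 0.31 m, so the parallel axis theorem gives I = 0.20167 + (2)(0.31)² = 0.39387 kg m².

0.394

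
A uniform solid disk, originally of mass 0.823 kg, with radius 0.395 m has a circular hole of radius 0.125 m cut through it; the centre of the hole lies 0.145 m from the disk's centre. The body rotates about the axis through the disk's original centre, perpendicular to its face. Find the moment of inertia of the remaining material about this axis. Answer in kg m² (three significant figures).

0.0618

Unpierced body about its centre: I₀ = (1/2)MR² = (1/2)(0.823)(0.395)² = 0.064204 kg m².
The removed disk has mass m = M·(r/R)² = (0.823)(0.125/0.395)² = 0.082419 kg (same uniform areal density).
Its moment of inertia about the rotation axis (parallel-axis theorem): I_hole = (1/2)mr² + md² = (1/2)(0.082419)(0.125)² + (0.082419)(0.145)² = 0.0023767 kg m².
Treating the hole as negative mass, I = I₀ − I_hole = 0.064204 − 0.0023767 = 0.061828 kg m².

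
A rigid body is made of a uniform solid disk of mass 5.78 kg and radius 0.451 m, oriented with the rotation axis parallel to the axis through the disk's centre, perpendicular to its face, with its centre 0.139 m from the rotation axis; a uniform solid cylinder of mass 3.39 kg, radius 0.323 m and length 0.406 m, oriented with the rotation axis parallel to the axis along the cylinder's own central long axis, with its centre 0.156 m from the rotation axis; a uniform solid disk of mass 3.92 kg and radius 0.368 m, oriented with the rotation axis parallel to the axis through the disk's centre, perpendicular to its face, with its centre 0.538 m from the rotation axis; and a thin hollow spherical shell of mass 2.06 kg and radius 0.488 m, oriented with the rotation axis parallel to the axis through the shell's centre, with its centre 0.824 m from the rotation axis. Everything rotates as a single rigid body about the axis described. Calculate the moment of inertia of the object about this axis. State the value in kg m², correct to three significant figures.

Solid disk: I_cm = (1/2)MR² = (1/2)(5.78)(0.451)² = 0.58783 kg m²; centre at d = 0.139 m, so the parallel axis theorem gives I = 0.58783 + (5.78)(0.139)² = 0.6995 kg m².
Solid cylinder: I_cm = (1/2)MR² = (1/2)(3.39)(0.323)² = 0.17684 kg m²; centre at d = 0.156 m, so the parallel axis theorem gives I = 0.17684 + (3.39)(0.156)² = 0.25934 kg m².
Solid disk: I_cm = (1/2)MR² = (1/2)(3.92)(0.368)² = 0.26543 kg m²; centre at d = 0.538 m, so the parallel axis theorem gives I = 0.26543 + (3.92)(0.538)² = 1.4001 kg m².
Spherical shell: I_cm = (2/3)MR² = (2/3)(2.06)(0.488)² = 0.32705 kg m²; centre at d = 0.824 m, so the parallel axis theorem gives I = 0.32705 + (2.06)(0.824)² = 1.7257 kg m².
Total I = 0.6995 + 0.25934 + 1.4001 + 1.7257 = 4.0846 kg m².

4.08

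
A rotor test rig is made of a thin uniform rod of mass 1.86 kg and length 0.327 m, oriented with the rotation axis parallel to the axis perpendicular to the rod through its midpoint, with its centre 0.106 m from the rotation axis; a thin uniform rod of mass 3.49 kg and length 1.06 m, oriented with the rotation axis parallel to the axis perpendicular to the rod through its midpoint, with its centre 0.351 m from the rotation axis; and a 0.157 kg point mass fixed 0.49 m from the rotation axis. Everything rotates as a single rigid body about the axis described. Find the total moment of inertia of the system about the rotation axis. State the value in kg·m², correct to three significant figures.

Thin rod: I_cm = (1/12)ML² = (1/12)(1.86)(0.327)² = 0.016574 kg·m²; centre at d = 0.106 m, so the parallel axis theorem gives I = 0.016574 + (1.86)(0.106)² = 0.037473 kg·m².
Thin rod: I_cm = (1/12)ML² = (1/12)(3.49)(1.06)² = 0.32678 kg·m²; centre at d = 0.351 m, so the parallel axis theorem gives I = 0.32678 + (3.49)(0.351)² = 0.75675 kg·m².
Point mass: I_cm = 0; centre at d = 0.49 m, so the parallel axis theorem gives I = 0 + (0.157)(0.49)² = 0.037696 kg·m².
Total I = 0.037473 + 0.75675 + 0.037696 = 0.83192 kg·m².

0.832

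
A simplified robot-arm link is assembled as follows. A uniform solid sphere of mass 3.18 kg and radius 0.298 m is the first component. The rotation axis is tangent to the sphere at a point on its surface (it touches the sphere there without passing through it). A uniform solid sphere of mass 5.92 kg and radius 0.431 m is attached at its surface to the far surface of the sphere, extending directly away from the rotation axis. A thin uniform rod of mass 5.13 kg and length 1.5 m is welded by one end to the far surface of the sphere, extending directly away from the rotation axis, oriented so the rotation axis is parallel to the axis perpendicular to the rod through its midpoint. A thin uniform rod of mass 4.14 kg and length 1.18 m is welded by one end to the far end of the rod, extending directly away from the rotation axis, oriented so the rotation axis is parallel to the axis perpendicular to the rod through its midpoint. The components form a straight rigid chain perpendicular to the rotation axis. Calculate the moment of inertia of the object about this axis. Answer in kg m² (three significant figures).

85.6

Solid sphere: I_cm = (2/5)MR² = (2/5)(3.18)(0.298)² = 0.11296 kg m²; centre at d = 0.298 m, so I = I_cm + Md² gives I = 0.11296 + (3.18)(0.298)² = 0.39536 kg m².
Solid sphere: I_cm = (2/5)MR² = (2/5)(5.92)(0.431)² = 0.43988 kg m²; centre at d = 0.298 + 0.298 + 0.431 = 1.027 m, so I = I_cm + Md² gives I = 0.43988 + (5.92)(1.027)² = 6.6839 kg m².
Thin rod: I_cm = (1/12)ML² = (1/12)(5.13)(1.5)² = 0.96188 kg m²; centre at d = 0.298 + 0.298 + 0.431 + 0.431 + 0.75 = 2.208 m, so I = I_cm + Md² gives I = 0.96188 + (5.13)(2.208)² = 25.972 kg m².
Thin rod: I_cm = (1/12)ML² = (1/12)(4.14)(1.18)² = 0.48038 kg m²; centre at d = 0.298 + 0.298 + 0.431 + 0.431 + 0.75 + 0.75 + 0.59 = 3.548 m, so I = I_cm + Md² gives I = 0.48038 + (4.14)(3.548)² = 52.596 kg m².
Total I = 0.39536 + 6.6839 + 25.972 + 52.596 = 85.647 kg m².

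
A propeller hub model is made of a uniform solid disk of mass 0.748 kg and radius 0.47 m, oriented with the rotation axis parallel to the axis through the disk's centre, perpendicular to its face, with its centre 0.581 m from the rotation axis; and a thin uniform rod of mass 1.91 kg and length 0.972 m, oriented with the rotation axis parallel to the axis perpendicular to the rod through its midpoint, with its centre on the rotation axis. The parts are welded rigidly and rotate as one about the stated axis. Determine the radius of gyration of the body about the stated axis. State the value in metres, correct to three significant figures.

Solid disk: I_cm = (1/2)MR² = (1/2)(0.748)(0.47)² = 0.082617 kg m²; centre at d = 0.581 m, so the parallel axis theorem gives I = 0.082617 + (0.748)(0.581)² = 0.33511 kg m².
Thin rod: I_cm = (1/12)ML² = (1/12)(1.91)(0.972)² = 0.15038 kg m²; axis through the centre, so I = 0.15038 kg m².
Total I = 0.48549 kg m²; total mass M = 2.658 kg.
k = √(I/M) = √(0.48549/2.658) = 0.42738 m.

0.427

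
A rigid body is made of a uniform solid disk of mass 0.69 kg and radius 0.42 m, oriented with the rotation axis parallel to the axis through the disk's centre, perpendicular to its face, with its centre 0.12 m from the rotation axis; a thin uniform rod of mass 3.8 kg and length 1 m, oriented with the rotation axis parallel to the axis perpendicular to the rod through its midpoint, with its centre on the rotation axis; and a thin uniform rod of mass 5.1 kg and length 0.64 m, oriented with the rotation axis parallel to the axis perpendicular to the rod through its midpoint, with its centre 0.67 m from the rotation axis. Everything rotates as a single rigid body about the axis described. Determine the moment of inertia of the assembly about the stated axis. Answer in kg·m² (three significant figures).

2.85

Solid disk: I_cm = (1/2)MR² = (1/2)(0.69)(0.42)² = 0.060858 kg·m²; centre at d = 0.12 m, so the parallel axis theorem gives I = 0.060858 + (0.69)(0.12)² = 0.070794 kg·m².
Thin rod: I_cm = (1/12)ML² = (1/12)(3.8)(1)² = 0.31667 kg·m²; axis through the centre, so I = 0.31667 kg·m².
Thin rod: I_cm = (1/12)ML² = (1/12)(5.1)(0.64)² = 0.17408 kg·m²; centre at d = 0.67 m, so the parallel axis theorem gives I = 0.17408 + (5.1)(0.67)² = 2.4635 kg·m².
Total I = 0.070794 + 0.31667 + 2.4635 = 2.8509 kg·m².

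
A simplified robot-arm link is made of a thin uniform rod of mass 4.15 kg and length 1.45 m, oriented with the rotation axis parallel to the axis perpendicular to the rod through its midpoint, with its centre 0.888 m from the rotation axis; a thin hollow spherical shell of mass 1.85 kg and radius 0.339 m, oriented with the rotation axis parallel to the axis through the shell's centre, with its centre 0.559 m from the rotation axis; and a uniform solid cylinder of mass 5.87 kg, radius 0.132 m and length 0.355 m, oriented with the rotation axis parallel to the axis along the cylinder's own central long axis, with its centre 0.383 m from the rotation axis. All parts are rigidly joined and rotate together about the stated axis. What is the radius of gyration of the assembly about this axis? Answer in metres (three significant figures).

Thin rod: I_cm = (1/12)ML² = (1/12)(4.15)(1.45)² = 0.72711 kg·m²; centre at d = 0.888 m, so the parallel axis theorem gives I = 0.72711 + (4.15)(0.888)² = 3.9996 kg·m².
Spherical shell: I_cm = (2/3)MR² = (2/3)(1.85)(0.339)² = 0.14174 kg·m²; centre at d = 0.559 m, so the parallel axis theorem gives I = 0.14174 + (1.85)(0.559)² = 0.71983 kg·m².
Solid cylinder: I_cm = (1/2)MR² = (1/2)(5.87)(0.132)² = 0.051139 kg·m²; centre at d = 0.383 m, so the parallel axis theorem gives I = 0.051139 + (5.87)(0.383)² = 0.9122 kg·m².
Total I = 5.6316 kg·m²; total mass M = 11.87 kg.
k = √(I/M) = √(5.6316/11.87) = 0.6888 m.

0.689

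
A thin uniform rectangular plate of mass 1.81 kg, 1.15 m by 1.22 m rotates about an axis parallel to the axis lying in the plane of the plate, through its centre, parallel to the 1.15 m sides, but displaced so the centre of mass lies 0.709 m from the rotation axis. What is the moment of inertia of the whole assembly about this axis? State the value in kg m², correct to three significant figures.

I_cm = (1/12)Mb² = (1/12)(1.81)(1.22)² = 0.2245 kg m²; centre at d = 0.709 m, so the parallel axis theorem gives I = 0.2245 + (1.81)(0.709)² = 1.1344 kg m².

1.13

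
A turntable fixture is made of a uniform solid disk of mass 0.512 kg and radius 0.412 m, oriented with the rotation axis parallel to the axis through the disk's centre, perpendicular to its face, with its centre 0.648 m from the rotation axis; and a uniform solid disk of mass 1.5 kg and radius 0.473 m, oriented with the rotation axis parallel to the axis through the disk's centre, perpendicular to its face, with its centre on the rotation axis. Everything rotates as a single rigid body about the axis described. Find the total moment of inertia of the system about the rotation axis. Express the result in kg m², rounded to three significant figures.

Solid disk: I_cm = (1/2)MR² = (1/2)(0.512)(0.412)² = 0.043454 kg m²; centre at d = 0.648 m, so I = I_cm + Md² gives I = 0.043454 + (0.512)(0.648)² = 0.25845 kg m².
Solid disk: I_cm = (1/2)MR² = (1/2)(1.5)(0.473)² = 0.1678 kg m²; axis through the centre, so I = 0.1678 kg m².
Total I = 0.25845 + 0.1678 = 0.42624 kg m².

0.426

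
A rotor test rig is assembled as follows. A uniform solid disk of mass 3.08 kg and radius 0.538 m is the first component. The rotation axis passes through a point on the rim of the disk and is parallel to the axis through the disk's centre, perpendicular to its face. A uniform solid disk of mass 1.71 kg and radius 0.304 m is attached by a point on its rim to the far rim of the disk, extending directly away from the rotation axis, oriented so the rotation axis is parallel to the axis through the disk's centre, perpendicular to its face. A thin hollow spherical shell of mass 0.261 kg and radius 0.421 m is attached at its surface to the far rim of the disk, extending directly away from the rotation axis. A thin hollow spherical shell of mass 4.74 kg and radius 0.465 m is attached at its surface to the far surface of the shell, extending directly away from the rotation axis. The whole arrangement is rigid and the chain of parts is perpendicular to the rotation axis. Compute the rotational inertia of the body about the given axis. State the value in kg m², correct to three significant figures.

48.9

Solid disk: I_cm = (1/2)MR² = (1/2)(3.08)(0.538)² = 0.44574 kg m²; centre at d = 0.538 m, so the parallel axis theorem gives I = 0.44574 + (3.08)(0.538)² = 1.3372 kg m².
Solid disk: I_cm = (1/2)MR² = (1/2)(1.71)(0.304)² = 0.079016 kg m²; centre at d = 0.538 + 0.538 + 0.304 = 1.38 m, so the parallel axis theorem gives I = 0.079016 + (1.71)(1.38)² = 3.3355 kg m².
Spherical shell: I_cm = (2/3)MR² = (2/3)(0.261)(0.421)² = 0.03084 kg m²; centre at d = 0.538 + 0.538 + 0.304 + 0.304 + 0.421 = 2.105 m, so the parallel axis theorem gives I = 0.03084 + (0.261)(2.105)² = 1.1873 kg m².
Spherical shell: I_cm = (2/3)MR² = (2/3)(4.74)(0.465)² = 0.68327 kg m²; centre at d = 0.538 + 0.538 + 0.304 + 0.304 + 0.421 + 0.421 + 0.465 = 2.991 m, so the parallel axis theorem gives I = 0.68327 + (4.74)(2.991)² = 43.088 kg m².
Total I = 1.3372 + 3.3355 + 1.1873 + 43.088 = 48.948 kg m².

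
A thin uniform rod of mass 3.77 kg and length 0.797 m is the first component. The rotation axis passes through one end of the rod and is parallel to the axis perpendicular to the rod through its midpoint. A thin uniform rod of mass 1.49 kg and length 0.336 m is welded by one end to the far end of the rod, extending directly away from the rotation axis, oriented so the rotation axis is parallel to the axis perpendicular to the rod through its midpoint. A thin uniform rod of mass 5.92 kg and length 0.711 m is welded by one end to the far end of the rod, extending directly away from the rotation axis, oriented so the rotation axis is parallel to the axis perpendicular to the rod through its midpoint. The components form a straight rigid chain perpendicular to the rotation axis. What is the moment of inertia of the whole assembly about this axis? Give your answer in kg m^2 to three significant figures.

Thin rod: I_cm = (1/12)ML² = (1/12)(3.77)(0.797)² = 0.19956 kg m^2; centre at d = 0.3985 m, so I = I_cm + Md² gives I = 0.19956 + (3.77)(0.3985)² = 0.79825 kg m^2.
Thin rod: I_cm = (1/12)ML² = (1/12)(1.49)(0.336)² = 0.014018 kg m^2; centre at d = 0.3985 + 0.3985 + 0.168 = 0.965 m, so I = I_cm + Md² gives I = 0.014018 + (1.49)(0.965)² = 1.4015 kg m^2.
Thin rod: I_cm = (1/12)ML² = (1/12)(5.92)(0.711)² = 0.24939 kg m^2; centre at d = 0.3985 + 0.3985 + 0.168 + 0.168 + 0.3555 = 1.4885 m, so I = I_cm + Md² gives I = 0.24939 + (5.92)(1.4885)² = 13.366 kg m^2.
Total I = 0.79825 + 1.4015 + 13.366 = 15.566 kg m^2.

15.6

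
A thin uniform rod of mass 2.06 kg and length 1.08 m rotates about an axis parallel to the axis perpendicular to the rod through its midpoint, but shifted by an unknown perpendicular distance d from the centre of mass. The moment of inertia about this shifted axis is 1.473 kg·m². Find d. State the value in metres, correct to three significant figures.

About the centre-of-mass axis, I_cm = (1/12)ML² = (1/12)(2.06)(1.08)² = 0.20023 kg·m².
Parallel axis theorem: I = I_cm + Md², so Md² = 1.473 − 0.20023 = 1.2728 kg·m².
d = √(1.2728 / 2.06) = 0.78603 m.

0.786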